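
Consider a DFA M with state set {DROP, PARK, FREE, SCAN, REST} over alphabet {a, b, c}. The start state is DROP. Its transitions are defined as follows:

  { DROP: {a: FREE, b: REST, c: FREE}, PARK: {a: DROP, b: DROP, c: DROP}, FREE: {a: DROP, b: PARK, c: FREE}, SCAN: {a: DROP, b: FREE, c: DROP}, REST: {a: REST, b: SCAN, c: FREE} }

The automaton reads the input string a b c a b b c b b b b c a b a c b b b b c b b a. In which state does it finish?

Trace: DROP -a-> FREE -b-> PARK -c-> DROP -a-> FREE -b-> PARK -b-> DROP -c-> FREE -b-> PARK -b-> DROP -b-> REST -b-> SCAN -c-> DROP -a-> FREE -b-> PARK -a-> DROP -c-> FREE -b-> PARK -b-> DROP -b-> REST -b-> SCAN -c-> DROP -b-> REST -b-> SCAN -a-> DROP

DROP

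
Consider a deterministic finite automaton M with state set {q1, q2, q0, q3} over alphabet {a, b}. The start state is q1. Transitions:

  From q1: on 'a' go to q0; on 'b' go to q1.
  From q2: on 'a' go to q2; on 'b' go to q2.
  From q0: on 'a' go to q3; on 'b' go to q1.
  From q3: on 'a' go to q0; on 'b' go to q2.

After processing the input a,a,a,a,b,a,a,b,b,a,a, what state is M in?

Trace: q1 -a-> q0 -a-> q3 -a-> q0 -a-> q3 -b-> q2 -a-> q2 -a-> q2 -b-> q2 -b-> q2 -a-> q2 -a-> q2

q2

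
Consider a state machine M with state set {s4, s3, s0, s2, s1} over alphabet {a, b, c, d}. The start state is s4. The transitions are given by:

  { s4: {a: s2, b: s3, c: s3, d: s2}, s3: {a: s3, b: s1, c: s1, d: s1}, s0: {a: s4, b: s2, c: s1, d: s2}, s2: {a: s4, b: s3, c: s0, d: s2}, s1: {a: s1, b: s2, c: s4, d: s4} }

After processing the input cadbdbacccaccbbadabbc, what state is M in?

Trace: s4 -c-> s3 -a-> s3 -d-> s1 -b-> s2 -d-> s2 -b-> s3 -a-> s3 -c-> s1 -c-> s4 -c-> s3 -a-> s3 -c-> s1 -c-> s4 -b-> s3 -b-> s1 -a-> s1 -d-> s4 -a-> s2 -b-> s3 -b-> s1 -c-> s4

s4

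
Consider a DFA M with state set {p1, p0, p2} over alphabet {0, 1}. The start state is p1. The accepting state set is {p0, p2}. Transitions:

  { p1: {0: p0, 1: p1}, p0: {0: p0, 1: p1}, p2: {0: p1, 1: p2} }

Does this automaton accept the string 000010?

start at p1
read '0': p1 → p0
read '0': p0 → p0
read '0': p0 → p0
read '0': p0 → p0
read '1': p0 → p1
read '0': p1 → p0
End state p0 is accepting.

Yes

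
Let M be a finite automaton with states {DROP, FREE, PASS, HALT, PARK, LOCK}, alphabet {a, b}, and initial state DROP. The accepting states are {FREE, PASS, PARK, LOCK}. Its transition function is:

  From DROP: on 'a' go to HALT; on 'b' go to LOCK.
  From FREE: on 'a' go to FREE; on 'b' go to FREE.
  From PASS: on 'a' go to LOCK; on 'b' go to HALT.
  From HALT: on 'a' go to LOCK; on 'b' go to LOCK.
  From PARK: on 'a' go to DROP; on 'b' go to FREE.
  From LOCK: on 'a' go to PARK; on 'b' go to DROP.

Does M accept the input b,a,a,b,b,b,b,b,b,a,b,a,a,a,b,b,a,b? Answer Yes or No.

Yes

DROP → LOCK → PARK → DROP → LOCK → DROP → LOCK → DROP → LOCK → DROP → HALT → LOCK → PARK → DROP → HALT → LOCK → DROP → HALT → LOCK
End state LOCK is accepting.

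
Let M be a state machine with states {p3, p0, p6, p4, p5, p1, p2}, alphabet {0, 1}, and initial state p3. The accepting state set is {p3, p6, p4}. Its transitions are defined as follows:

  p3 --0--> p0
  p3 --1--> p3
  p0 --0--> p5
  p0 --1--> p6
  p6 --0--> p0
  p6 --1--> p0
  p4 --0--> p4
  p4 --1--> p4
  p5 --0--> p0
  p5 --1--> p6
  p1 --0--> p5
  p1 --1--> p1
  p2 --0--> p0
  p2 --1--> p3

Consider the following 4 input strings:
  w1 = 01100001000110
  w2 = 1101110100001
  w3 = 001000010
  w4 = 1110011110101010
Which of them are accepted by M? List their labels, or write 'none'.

w2

w1:
  start at p3
  read '0': p3 → p0
  read '1': p0 → p6
  read '1': p6 → p0
  read '0': p0 → p5
  read '0': p5 → p0
  read '0': p0 → p5
  read '0': p5 → p0
  read '1': p0 → p6
  read '0': p6 → p0
  read '0': p0 → p5
  read '0': p5 → p0
  read '1': p0 → p6
  read '1': p6 → p0
  read '0': p0 → p5
  end p5, rejected
w2:
  start at p3
  read '1': p3 → p3
  read '1': p3 → p3
  read '0': p3 → p0
  read '1': p0 → p6
  read '1': p6 → p0
  read '1': p0 → p6
  read '0': p6 → p0
  read '1': p0 → p6
  read '0': p6 → p0
  read '0': p0 → p5
  read '0': p5 → p0
  read '0': p0 → p5
  read '1': p5 → p6
  end p6, accepted
w3:
  start at p3
  read '0': p3 → p0
  read '0': p0 → p5
  read '1': p5 → p6
  read '0': p6 → p0
  read '0': p0 → p5
  read '0': p5 → p0
  read '0': p0 → p5
  read '1': p5 → p6
  read '0': p6 → p0
  end p0, rejected
w4:
  start at p3
  read '1': p3 → p3
  read '1': p3 → p3
  read '1': p3 → p3
  read '0': p3 → p0
  read '0': p0 → p5
  read '1': p5 → p6
  read '1': p6 → p0
  read '1': p0 → p6
  read '1': p6 → p0
  read '0': p0 → p5
  read '1': p5 → p6
  read '0': p6 → p0
  read '1': p0 → p6
  read '0': p6 → p0
  read '1': p0 → p6
  read '0': p6 → p0
  end p0, rejected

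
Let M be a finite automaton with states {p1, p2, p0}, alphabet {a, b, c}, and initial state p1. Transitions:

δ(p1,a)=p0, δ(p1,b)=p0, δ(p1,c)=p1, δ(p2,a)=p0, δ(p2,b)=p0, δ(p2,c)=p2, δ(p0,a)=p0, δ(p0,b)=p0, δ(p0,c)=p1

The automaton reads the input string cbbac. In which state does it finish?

p1

Trace: p1 -c-> p1 -b-> p0 -b-> p0 -a-> p0 -c-> p1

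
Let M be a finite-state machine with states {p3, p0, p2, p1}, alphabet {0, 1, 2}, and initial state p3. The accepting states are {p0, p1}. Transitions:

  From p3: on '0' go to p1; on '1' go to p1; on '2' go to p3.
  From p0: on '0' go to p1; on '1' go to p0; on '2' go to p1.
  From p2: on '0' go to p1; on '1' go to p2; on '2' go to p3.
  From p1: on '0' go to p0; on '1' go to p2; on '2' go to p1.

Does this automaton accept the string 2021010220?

Yes

start at p3
read '2': p3 → p3
read '0': p3 → p1
read '2': p1 → p1
read '1': p1 → p2
read '0': p2 → p1
read '1': p1 → p2
read '0': p2 → p1
read '2': p1 → p1
read '2': p1 → p1
read '0': p1 → p0
End state p0 is accepting.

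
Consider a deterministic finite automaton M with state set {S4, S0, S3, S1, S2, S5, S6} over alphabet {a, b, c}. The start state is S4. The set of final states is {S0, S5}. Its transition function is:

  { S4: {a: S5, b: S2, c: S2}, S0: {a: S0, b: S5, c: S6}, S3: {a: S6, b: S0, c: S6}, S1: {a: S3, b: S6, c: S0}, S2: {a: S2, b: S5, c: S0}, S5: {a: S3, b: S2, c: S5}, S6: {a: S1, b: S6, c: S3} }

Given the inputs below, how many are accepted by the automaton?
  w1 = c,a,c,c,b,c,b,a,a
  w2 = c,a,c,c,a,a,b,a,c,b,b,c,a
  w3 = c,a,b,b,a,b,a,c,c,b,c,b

1

w1: Trace: S4 -c-> S2 -a-> S2 -c-> S0 -c-> S6 -b-> S6 -c-> S3 -b-> S0 -a-> S0 -a-> S0  → end S0, accepted
w2: Trace: S4 -c-> S2 -a-> S2 -c-> S0 -c-> S6 -a-> S1 -a-> S3 -b-> S0 -a-> S0 -c-> S6 -b-> S6 -b-> S6 -c-> S3 -a-> S6  → end S6, rejected
w3: Trace: S4 -c-> S2 -a-> S2 -b-> S5 -b-> S2 -a-> S2 -b-> S5 -a-> S3 -c-> S6 -c-> S3 -b-> S0 -c-> S6 -b-> S6  → end S6, rejected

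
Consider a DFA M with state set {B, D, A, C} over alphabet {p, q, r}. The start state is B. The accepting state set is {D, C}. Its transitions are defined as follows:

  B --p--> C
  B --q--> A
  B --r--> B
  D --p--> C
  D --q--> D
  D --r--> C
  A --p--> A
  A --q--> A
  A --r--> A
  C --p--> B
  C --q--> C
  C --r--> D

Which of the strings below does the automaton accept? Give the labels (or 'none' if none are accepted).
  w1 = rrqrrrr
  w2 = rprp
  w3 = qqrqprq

w2

w1:
  start at B
  read 'r': B → B
  read 'r': B → B
  read 'q': B → A
  read 'r': A → A
  read 'r': A → A
  read 'r': A → A
  read 'r': A → A
  end A, rejected
w2:
  start at B
  read 'r': B → B
  read 'p': B → C
  read 'r': C → D
  read 'p': D → C
  end C, accepted
w3:
  start at B
  read 'q': B → A
  read 'q': A → A
  read 'r': A → A
  read 'q': A → A
  read 'p': A → A
  read 'r': A → A
  read 'q': A → A
  end A, rejected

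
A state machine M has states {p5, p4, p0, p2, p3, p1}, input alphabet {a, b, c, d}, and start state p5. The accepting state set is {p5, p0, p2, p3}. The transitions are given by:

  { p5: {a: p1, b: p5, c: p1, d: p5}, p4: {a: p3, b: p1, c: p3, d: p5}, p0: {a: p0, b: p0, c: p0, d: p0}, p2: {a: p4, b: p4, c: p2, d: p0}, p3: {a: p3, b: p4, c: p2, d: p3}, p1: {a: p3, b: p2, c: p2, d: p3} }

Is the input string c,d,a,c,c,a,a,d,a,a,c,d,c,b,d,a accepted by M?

start at p5
read 'c': p5 → p1
read 'd': p1 → p3
read 'a': p3 → p3
read 'c': p3 → p2
read 'c': p2 → p2
read 'a': p2 → p4
read 'a': p4 → p3
read 'd': p3 → p3
read 'a': p3 → p3
read 'a': p3 → p3
read 'c': p3 → p2
read 'd': p2 → p0
read 'c': p0 → p0
read 'b': p0 → p0
read 'd': p0 → p0
read 'a': p0 → p0
End state p0 is accepting.

Yes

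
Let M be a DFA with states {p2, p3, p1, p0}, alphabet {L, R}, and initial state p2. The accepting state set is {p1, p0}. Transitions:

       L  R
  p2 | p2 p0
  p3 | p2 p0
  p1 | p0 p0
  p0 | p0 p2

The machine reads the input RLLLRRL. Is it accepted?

p2 → p0 → p0 → p0 → p0 → p2 → p0 → p0
End state p0 is accepting.

Yes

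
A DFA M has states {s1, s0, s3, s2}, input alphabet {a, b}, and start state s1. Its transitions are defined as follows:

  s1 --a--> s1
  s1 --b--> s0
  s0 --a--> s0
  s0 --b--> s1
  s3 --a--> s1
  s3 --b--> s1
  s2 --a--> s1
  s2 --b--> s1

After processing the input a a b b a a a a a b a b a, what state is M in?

s1

start at s1
read 'a': s1 → s1
read 'a': s1 → s1
read 'b': s1 → s0
read 'b': s0 → s1
read 'a': s1 → s1
read 'a': s1 → s1
read 'a': s1 → s1
read 'a': s1 → s1
read 'a': s1 → s1
read 'b': s1 → s0
read 'a': s0 → s0
read 'b': s0 → s1
read 'a': s1 → s1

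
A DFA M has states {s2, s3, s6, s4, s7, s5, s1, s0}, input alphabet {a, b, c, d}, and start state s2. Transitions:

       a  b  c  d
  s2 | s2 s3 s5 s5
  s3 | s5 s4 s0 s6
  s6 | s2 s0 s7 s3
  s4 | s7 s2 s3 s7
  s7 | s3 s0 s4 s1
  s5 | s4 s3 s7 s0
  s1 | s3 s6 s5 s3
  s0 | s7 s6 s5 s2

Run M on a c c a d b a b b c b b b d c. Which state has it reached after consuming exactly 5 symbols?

Trace: s2 -a-> s2 -c-> s5 -c-> s7 -a-> s3 -d-> s6
After 5 symbols: s6.

s6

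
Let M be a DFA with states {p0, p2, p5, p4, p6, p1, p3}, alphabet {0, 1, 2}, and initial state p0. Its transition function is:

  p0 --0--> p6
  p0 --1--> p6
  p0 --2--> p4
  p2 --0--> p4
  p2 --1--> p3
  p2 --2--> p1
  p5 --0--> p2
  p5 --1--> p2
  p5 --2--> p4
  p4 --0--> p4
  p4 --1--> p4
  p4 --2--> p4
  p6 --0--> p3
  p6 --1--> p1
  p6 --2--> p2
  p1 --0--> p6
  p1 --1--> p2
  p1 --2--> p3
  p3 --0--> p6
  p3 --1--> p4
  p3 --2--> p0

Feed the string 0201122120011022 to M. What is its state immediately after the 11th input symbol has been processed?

p0 → p6 → p2 → p4 → p4 → p4 → p4 → p4 → p4 → p4 → p4 → p4
After 11 symbols: p4.

p4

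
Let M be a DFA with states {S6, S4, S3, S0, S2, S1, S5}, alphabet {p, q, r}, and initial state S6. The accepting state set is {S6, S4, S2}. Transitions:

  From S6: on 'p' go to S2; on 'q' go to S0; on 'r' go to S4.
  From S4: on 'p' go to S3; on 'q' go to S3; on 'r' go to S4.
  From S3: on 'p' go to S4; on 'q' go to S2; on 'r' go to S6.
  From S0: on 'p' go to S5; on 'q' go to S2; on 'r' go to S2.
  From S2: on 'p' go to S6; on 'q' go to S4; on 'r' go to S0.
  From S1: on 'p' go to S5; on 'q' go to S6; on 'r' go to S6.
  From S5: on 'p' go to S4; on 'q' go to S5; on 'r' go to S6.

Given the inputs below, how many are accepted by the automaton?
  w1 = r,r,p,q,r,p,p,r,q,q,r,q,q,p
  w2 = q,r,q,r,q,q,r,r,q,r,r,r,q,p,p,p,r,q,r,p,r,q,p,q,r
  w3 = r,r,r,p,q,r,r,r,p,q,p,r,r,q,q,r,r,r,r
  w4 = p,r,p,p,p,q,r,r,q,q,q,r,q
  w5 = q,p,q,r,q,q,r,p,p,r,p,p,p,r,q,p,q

3

w1:
  start at S6
  read 'r': S6 → S4
  read 'r': S4 → S4
  read 'p': S4 → S3
  read 'q': S3 → S2
  read 'r': S2 → S0
  read 'p': S0 → S5
  read 'p': S5 → S4
  read 'r': S4 → S4
  read 'q': S4 → S3
  read 'q': S3 → S2
  read 'r': S2 → S0
  read 'q': S0 → S2
  read 'q': S2 → S4
  read 'p': S4 → S3
  end S3, rejected
w2:
  start at S6
  read 'q': S6 → S0
  read 'r': S0 → S2
  read 'q': S2 → S4
  read 'r': S4 → S4
  read 'q': S4 → S3
  read 'q': S3 → S2
  read 'r': S2 → S0
  read 'r': S0 → S2
  read 'q': S2 → S4
  read 'r': S4 → S4
  read 'r': S4 → S4
  read 'r': S4 → S4
  read 'q': S4 → S3
  read 'p': S3 → S4
  read 'p': S4 → S3
  read 'p': S3 → S4
  read 'r': S4 → S4
  read 'q': S4 → S3
  read 'r': S3 → S6
  read 'p': S6 → S2
  read 'r': S2 → S0
  read 'q': S0 → S2
  read 'p': S2 → S6
  read 'q': S6 → S0
  read 'r': S0 → S2
  end S2, accepted
w3:
  start at S6
  read 'r': S6 → S4
  read 'r': S4 → S4
  read 'r': S4 → S4
  read 'p': S4 → S3
  read 'q': S3 → S2
  read 'r': S2 → S0
  read 'r': S0 → S2
  read 'r': S2 → S0
  read 'p': S0 → S5
  read 'q': S5 → S5
  read 'p': S5 → S4
  read 'r': S4 → S4
  read 'r': S4 → S4
  read 'q': S4 → S3
  read 'q': S3 → S2
  read 'r': S2 → S0
  read 'r': S0 → S2
  read 'r': S2 → S0
  read 'r': S0 → S2
  end S2, accepted
w4:
  start at S6
  read 'p': S6 → S2
  read 'r': S2 → S0
  read 'p': S0 → S5
  read 'p': S5 → S4
  read 'p': S4 → S3
  read 'q': S3 → S2
  read 'r': S2 → S0
  read 'r': S0 → S2
  read 'q': S2 → S4
  read 'q': S4 → S3
  read 'q': S3 → S2
  read 'r': S2 → S0
  read 'q': S0 → S2
  end S2, accepted
w5:
  start at S6
  read 'q': S6 → S0
  read 'p': S0 → S5
  read 'q': S5 → S5
  read 'r': S5 → S6
  read 'q': S6 → S0
  read 'q': S0 → S2
  read 'r': S2 → S0
  read 'p': S0 → S5
  read 'p': S5 → S4
  read 'r': S4 → S4
  read 'p': S4 → S3
  read 'p': S3 → S4
  read 'p': S4 → S3
  read 'r': S3 → S6
  read 'q': S6 → S0
  read 'p': S0 → S5
  read 'q': S5 → S5
  end S5, rejected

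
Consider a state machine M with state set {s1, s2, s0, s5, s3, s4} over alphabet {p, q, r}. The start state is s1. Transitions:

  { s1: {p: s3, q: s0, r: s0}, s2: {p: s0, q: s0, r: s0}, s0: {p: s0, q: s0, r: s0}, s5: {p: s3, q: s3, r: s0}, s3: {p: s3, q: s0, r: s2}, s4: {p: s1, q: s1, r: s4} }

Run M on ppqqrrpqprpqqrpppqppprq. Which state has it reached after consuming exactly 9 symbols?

start at s1
read 'p': s1 → s3
read 'p': s3 → s3
read 'q': s3 → s0
read 'q': s0 → s0
read 'r': s0 → s0
read 'r': s0 → s0
read 'p': s0 → s0
read 'q': s0 → s0
read 'p': s0 → s0
After 9 symbols: s0.

s0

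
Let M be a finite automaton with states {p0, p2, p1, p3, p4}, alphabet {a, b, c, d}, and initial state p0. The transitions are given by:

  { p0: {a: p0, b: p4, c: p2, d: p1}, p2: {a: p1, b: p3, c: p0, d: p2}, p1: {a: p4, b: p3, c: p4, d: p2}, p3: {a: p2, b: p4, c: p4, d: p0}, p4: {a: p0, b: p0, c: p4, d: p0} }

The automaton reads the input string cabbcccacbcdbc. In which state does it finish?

p4

start at p0
read 'c': p0 → p2
read 'a': p2 → p1
read 'b': p1 → p3
read 'b': p3 → p4
read 'c': p4 → p4
read 'c': p4 → p4
read 'c': p4 → p4
read 'a': p4 → p0
read 'c': p0 → p2
read 'b': p2 → p3
read 'c': p3 → p4
read 'd': p4 → p0
read 'b': p0 → p4
read 'c': p4 → p4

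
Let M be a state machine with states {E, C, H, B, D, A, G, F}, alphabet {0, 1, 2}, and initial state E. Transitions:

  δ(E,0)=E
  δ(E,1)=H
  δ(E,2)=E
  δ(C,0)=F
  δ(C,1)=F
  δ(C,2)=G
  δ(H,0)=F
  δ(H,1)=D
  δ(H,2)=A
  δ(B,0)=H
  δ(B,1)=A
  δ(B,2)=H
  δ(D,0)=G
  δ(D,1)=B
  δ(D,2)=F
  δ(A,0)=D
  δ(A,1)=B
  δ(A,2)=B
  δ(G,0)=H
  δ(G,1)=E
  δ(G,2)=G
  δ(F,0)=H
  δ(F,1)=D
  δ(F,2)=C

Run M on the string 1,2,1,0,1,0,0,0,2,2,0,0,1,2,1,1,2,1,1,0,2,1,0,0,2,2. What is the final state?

G

Trace: E -1-> H -2-> A -1-> B -0-> H -1-> D -0-> G -0-> H -0-> F -2-> C -2-> G -0-> H -0-> F -1-> D -2-> F -1-> D -1-> B -2-> H -1-> D -1-> B -0-> H -2-> A -1-> B -0-> H -0-> F -2-> C -2-> G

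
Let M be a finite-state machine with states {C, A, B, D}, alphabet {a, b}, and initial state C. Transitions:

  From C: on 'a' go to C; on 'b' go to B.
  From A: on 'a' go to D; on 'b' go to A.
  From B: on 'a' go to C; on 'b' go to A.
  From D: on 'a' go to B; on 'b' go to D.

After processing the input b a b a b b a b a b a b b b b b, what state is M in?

D

Trace: C -b-> B -a-> C -b-> B -a-> C -b-> B -b-> A -a-> D -b-> D -a-> B -b-> A -a-> D -b-> D -b-> D -b-> D -b-> D -b-> D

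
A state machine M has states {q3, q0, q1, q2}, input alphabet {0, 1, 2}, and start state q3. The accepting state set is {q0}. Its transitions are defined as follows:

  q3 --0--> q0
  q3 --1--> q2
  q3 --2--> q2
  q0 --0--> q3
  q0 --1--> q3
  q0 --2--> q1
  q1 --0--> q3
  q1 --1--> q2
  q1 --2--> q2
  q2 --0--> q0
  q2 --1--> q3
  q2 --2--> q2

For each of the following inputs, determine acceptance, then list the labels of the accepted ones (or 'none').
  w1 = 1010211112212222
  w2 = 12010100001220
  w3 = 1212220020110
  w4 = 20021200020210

w1: q3 → q2 → q0 → q3 → q0 → q1 → q2 → q3 → q2 → q3 → q2 → q2 → q3 → q2 → q2 → q2 → q2  → end q2, rejected
w2: q3 → q2 → q2 → q0 → q3 → q0 → q3 → q0 → q3 → q0 → q3 → q2 → q2 → q2 → q0  → end q0, accepted
w3: q3 → q2 → q2 → q3 → q2 → q2 → q2 → q0 → q3 → q2 → q0 → q3 → q2 → q0  → end q0, accepted
w4: q3 → q2 → q0 → q3 → q2 → q3 → q2 → q0 → q3 → q0 → q1 → q3 → q2 → q3 → q0  → end q0, accepted

w2, w3, w4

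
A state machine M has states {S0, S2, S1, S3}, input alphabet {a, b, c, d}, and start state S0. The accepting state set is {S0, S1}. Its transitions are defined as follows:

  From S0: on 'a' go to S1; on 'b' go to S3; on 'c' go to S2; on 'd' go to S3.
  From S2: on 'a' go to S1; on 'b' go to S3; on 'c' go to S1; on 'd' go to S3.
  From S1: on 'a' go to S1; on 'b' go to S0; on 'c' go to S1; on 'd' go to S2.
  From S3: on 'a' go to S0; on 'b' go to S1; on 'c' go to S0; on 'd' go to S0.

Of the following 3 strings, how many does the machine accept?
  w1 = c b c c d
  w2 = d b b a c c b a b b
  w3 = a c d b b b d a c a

1

w1: S0 → S2 → S3 → S0 → S2 → S3  → end S3, rejected
w2: S0 → S3 → S1 → S0 → S1 → S1 → S1 → S0 → S1 → S0 → S3  → end S3, rejected
w3: S0 → S1 → S1 → S2 → S3 → S1 → S0 → S3 → S0 → S2 → S1  → end S1, accepted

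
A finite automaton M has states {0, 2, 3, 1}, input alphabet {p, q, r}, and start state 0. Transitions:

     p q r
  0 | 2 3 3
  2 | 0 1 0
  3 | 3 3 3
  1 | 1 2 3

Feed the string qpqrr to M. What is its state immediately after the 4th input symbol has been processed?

start at 0
read 'q': 0 → 3
read 'p': 3 → 3
read 'q': 3 → 3
read 'r': 3 → 3
After 4 symbols: 3.

3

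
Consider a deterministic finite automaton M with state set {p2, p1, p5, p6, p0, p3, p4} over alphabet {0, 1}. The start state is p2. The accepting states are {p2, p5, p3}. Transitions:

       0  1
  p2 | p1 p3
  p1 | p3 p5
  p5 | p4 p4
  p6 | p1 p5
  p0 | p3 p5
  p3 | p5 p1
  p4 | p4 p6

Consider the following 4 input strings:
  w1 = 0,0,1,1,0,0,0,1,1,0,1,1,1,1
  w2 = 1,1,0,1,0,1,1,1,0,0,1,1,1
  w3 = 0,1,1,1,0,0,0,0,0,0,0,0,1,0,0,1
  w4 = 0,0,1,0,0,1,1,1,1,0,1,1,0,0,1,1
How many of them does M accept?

w1: p2 → p1 → p3 → p1 → p5 → p4 → p4 → p4 → p6 → p5 → p4 → p6 → p5 → p4 → p6  → end p6, rejected
w2: p2 → p3 → p1 → p3 → p1 → p3 → p1 → p5 → p4 → p4 → p4 → p6 → p5 → p4  → end p4, rejected
w3: p2 → p1 → p5 → p4 → p6 → p1 → p3 → p5 → p4 → p4 → p4 → p4 → p4 → p6 → p1 → p3 → p1  → end p1, rejected
w4: p2 → p1 → p3 → p1 → p3 → p5 → p4 → p6 → p5 → p4 → p4 → p6 → p5 → p4 → p4 → p6 → p5  → end p5, accepted

1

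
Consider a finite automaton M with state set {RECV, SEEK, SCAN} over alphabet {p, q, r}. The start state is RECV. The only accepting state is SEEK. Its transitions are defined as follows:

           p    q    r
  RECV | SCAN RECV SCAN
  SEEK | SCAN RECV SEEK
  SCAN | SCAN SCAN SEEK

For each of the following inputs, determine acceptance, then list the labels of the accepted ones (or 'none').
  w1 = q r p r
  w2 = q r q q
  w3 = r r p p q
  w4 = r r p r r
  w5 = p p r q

w1, w4

w1: Trace: RECV -q-> RECV -r-> SCAN -p-> SCAN -r-> SEEK  → end SEEK, accepted
w2: Trace: RECV -q-> RECV -r-> SCAN -q-> SCAN -q-> SCAN  → end SCAN, rejected
w3: Trace: RECV -r-> SCAN -r-> SEEK -p-> SCAN -p-> SCAN -q-> SCAN  → end SCAN, rejected
w4: Trace: RECV -r-> SCAN -r-> SEEK -p-> SCAN -r-> SEEK -r-> SEEK  → end SEEK, accepted
w5: Trace: RECV -p-> SCAN -p-> SCAN -r-> SEEK -q-> RECV  → end RECV, rejected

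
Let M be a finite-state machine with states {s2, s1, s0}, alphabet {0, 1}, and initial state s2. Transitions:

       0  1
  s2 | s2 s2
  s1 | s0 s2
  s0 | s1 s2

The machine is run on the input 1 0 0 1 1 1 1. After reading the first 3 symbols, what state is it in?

s2

Trace: s2 -1-> s2 -0-> s2 -0-> s2
After 3 symbols: s2.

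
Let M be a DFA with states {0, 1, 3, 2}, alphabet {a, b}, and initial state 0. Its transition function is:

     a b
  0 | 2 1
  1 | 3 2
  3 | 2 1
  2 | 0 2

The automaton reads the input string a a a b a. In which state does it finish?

0

0 → 2 → 0 → 2 → 2 → 0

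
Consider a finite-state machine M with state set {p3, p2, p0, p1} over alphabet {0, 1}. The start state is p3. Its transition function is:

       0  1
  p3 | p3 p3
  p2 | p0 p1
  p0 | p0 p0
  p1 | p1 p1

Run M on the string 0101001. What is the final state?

p3

Trace: p3 -0-> p3 -1-> p3 -0-> p3 -1-> p3 -0-> p3 -0-> p3 -1-> p3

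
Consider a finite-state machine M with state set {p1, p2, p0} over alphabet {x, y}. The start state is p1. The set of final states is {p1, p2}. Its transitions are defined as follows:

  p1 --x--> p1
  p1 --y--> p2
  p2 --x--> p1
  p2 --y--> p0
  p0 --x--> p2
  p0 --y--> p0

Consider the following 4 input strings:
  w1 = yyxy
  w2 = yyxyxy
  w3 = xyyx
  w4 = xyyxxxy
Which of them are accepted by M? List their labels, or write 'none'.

w3, w4

w1: Trace: p1 -y-> p2 -y-> p0 -x-> p2 -y-> p0  → end p0, rejected
w2: Trace: p1 -y-> p2 -y-> p0 -x-> p2 -y-> p0 -x-> p2 -y-> p0  → end p0, rejected
w3: Trace: p1 -x-> p1 -y-> p2 -y-> p0 -x-> p2  → end p2, accepted
w4: Trace: p1 -x-> p1 -y-> p2 -y-> p0 -x-> p2 -x-> p1 -x-> p1 -y-> p2  → end p2, accepted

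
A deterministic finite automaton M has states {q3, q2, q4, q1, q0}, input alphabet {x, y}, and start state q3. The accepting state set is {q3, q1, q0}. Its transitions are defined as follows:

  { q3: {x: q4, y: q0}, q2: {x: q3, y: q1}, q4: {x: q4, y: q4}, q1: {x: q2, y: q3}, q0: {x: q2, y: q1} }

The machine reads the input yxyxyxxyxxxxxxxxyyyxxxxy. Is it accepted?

No

q3 → q0 → q2 → q1 → q2 → q1 → q2 → q3 → q0 → q2 → q3 → q4 → q4 → q4 → q4 → q4 → q4 → q4 → q4 → q4 → q4 → q4 → q4 → q4 → q4
End state q4 is not accepting.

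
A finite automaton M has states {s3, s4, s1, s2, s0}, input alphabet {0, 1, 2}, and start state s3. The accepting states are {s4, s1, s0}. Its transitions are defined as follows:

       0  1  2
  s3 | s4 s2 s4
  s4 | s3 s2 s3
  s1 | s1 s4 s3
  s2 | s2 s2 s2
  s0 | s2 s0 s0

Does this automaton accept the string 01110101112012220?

No

Trace: s3 -0-> s4 -1-> s2 -1-> s2 -1-> s2 -0-> s2 -1-> s2 -0-> s2 -1-> s2 -1-> s2 -1-> s2 -2-> s2 -0-> s2 -1-> s2 -2-> s2 -2-> s2 -2-> s2 -0-> s2
End state s2 is not accepting.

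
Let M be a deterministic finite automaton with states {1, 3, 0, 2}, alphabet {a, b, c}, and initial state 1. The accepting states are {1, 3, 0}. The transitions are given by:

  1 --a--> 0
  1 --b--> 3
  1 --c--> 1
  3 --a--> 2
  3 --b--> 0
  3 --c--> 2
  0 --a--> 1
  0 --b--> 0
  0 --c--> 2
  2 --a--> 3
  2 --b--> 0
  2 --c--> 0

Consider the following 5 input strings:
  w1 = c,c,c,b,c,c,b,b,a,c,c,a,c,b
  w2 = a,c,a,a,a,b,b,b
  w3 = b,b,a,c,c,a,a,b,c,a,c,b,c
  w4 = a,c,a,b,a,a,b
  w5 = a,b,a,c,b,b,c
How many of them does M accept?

w1:
  start at 1
  read 'c': 1 → 1
  read 'c': 1 → 1
  read 'c': 1 → 1
  read 'b': 1 → 3
  read 'c': 3 → 2
  read 'c': 2 → 0
  read 'b': 0 → 0
  read 'b': 0 → 0
  read 'a': 0 → 1
  read 'c': 1 → 1
  read 'c': 1 → 1
  read 'a': 1 → 0
  read 'c': 0 → 2
  read 'b': 2 → 0
  end 0, accepted
w2:
  start at 1
  read 'a': 1 → 0
  read 'c': 0 → 2
  read 'a': 2 → 3
  read 'a': 3 → 2
  read 'a': 2 → 3
  read 'b': 3 → 0
  read 'b': 0 → 0
  read 'b': 0 → 0
  end 0, accepted
w3:
  start at 1
  read 'b': 1 → 3
  read 'b': 3 → 0
  read 'a': 0 → 1
  read 'c': 1 → 1
  read 'c': 1 → 1
  read 'a': 1 → 0
  read 'a': 0 → 1
  read 'b': 1 → 3
  read 'c': 3 → 2
  read 'a': 2 → 3
  read 'c': 3 → 2
  read 'b': 2 → 0
  read 'c': 0 → 2
  end 2, rejected
w4:
  start at 1
  read 'a': 1 → 0
  read 'c': 0 → 2
  read 'a': 2 → 3
  read 'b': 3 → 0
  read 'a': 0 → 1
  read 'a': 1 → 0
  read 'b': 0 → 0
  end 0, accepted
w5:
  start at 1
  read 'a': 1 → 0
  read 'b': 0 → 0
  read 'a': 0 → 1
  read 'c': 1 → 1
  read 'b': 1 → 3
  read 'b': 3 → 0
  read 'c': 0 → 2
  end 2, rejected

3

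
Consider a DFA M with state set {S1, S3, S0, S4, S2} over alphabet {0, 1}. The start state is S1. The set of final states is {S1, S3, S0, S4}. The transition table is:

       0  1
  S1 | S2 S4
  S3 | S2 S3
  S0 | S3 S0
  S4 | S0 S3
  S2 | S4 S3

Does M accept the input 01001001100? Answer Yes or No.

Yes

S1 → S2 → S3 → S2 → S4 → S3 → S2 → S4 → S3 → S3 → S2 → S4
End state S4 is accepting.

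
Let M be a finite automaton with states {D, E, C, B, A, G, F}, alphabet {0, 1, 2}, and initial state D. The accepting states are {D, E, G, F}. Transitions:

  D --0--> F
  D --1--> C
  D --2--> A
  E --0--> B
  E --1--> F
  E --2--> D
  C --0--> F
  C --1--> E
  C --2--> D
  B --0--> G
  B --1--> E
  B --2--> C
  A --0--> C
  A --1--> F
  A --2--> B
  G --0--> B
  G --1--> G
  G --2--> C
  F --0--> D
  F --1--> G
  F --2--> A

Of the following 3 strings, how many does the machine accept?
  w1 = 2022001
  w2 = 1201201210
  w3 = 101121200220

2

w1: D → A → C → D → A → C → F → G  → end G, accepted
w2: D → C → D → F → G → C → F → G → C → E → B  → end B, rejected
w3: D → C → F → G → G → C → E → D → F → D → A → B → G  → end G, accepted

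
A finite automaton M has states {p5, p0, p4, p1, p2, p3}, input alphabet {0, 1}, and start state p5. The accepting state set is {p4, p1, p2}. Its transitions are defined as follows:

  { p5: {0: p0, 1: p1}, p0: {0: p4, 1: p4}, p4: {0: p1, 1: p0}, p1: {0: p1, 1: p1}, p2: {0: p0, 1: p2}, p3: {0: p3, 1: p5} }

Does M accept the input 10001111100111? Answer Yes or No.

Yes

start at p5
read '1': p5 → p1
read '0': p1 → p1
read '0': p1 → p1
read '0': p1 → p1
read '1': p1 → p1
read '1': p1 → p1
read '1': p1 → p1
read '1': p1 → p1
read '1': p1 → p1
read '0': p1 → p1
read '0': p1 → p1
read '1': p1 → p1
read '1': p1 → p1
read '1': p1 → p1
End state p1 is accepting.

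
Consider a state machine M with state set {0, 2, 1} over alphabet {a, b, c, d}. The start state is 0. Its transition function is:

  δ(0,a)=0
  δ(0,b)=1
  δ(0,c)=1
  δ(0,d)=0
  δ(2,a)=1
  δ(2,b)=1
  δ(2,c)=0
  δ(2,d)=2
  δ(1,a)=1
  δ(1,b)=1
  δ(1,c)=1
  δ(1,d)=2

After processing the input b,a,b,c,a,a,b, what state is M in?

1

Trace: 0 -b-> 1 -a-> 1 -b-> 1 -c-> 1 -a-> 1 -a-> 1 -b-> 1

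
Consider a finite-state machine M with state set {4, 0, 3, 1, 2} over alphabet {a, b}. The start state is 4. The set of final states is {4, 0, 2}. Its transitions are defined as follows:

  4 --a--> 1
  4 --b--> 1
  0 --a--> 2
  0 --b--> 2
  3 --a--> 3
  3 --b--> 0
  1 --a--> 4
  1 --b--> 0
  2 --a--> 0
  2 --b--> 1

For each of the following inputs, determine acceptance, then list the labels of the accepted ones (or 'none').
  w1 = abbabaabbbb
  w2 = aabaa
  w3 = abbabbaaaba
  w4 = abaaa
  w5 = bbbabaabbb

w3, w4, w5

w1: Trace: 4 -a-> 1 -b-> 0 -b-> 2 -a-> 0 -b-> 2 -a-> 0 -a-> 2 -b-> 1 -b-> 0 -b-> 2 -b-> 1  → end 1, rejected
w2: Trace: 4 -a-> 1 -a-> 4 -b-> 1 -a-> 4 -a-> 1  → end 1, rejected
w3: Trace: 4 -a-> 1 -b-> 0 -b-> 2 -a-> 0 -b-> 2 -b-> 1 -a-> 4 -a-> 1 -a-> 4 -b-> 1 -a-> 4  → end 4, accepted
w4: Trace: 4 -a-> 1 -b-> 0 -a-> 2 -a-> 0 -a-> 2  → end 2, accepted
w5: Trace: 4 -b-> 1 -b-> 0 -b-> 2 -a-> 0 -b-> 2 -a-> 0 -a-> 2 -b-> 1 -b-> 0 -b-> 2  → end 2, accepted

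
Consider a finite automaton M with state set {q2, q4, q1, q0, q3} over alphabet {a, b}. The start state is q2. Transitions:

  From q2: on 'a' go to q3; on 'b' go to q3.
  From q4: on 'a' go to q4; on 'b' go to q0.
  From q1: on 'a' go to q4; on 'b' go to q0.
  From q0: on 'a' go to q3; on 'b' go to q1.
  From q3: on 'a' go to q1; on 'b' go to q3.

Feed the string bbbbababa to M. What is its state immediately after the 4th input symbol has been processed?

q3

Trace: q2 -b-> q3 -b-> q3 -b-> q3 -b-> q3
After 4 symbols: q3.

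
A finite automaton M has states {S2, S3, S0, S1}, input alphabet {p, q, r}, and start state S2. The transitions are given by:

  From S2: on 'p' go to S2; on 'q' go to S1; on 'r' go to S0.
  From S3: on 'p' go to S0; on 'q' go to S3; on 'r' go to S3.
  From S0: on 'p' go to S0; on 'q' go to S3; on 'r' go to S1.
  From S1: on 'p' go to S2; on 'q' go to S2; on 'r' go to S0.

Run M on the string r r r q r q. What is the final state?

start at S2
read 'r': S2 → S0
read 'r': S0 → S1
read 'r': S1 → S0
read 'q': S0 → S3
read 'r': S3 → S3
read 'q': S3 → S3

S3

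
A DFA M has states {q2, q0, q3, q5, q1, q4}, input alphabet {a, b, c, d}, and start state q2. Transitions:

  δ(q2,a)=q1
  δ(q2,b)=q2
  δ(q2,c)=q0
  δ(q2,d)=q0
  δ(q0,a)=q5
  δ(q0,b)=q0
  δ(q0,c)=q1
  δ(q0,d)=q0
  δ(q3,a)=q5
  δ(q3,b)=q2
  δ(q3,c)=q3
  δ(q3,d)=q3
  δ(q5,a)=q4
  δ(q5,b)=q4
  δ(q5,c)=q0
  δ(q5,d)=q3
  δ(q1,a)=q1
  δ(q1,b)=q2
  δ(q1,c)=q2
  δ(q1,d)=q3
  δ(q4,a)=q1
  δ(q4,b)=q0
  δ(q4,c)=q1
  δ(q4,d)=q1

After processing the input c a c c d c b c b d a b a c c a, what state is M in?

q5

start at q2
read 'c': q2 → q0
read 'a': q0 → q5
read 'c': q5 → q0
read 'c': q0 → q1
read 'd': q1 → q3
read 'c': q3 → q3
read 'b': q3 → q2
read 'c': q2 → q0
read 'b': q0 → q0
read 'd': q0 → q0
read 'a': q0 → q5
read 'b': q5 → q4
read 'a': q4 → q1
read 'c': q1 → q2
read 'c': q2 → q0
read 'a': q0 → q5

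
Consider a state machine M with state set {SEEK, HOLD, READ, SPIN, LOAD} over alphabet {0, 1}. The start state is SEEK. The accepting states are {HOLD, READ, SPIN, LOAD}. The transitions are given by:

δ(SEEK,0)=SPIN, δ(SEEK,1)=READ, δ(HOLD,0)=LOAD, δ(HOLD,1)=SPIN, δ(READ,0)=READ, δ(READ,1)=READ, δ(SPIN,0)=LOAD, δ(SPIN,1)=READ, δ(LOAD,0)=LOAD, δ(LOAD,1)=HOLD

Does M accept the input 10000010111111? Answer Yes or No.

Yes

SEEK → READ → READ → READ → READ → READ → READ → READ → READ → READ → READ → READ → READ → READ → READ
End state READ is accepting.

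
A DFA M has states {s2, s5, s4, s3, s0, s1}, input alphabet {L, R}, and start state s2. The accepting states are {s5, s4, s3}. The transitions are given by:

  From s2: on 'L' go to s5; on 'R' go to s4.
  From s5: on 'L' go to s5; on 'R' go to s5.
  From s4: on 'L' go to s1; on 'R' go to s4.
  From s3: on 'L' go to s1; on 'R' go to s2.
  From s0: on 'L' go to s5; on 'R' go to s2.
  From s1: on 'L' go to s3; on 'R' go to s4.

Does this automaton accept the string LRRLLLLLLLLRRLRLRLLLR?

Yes

s2 → s5 → s5 → s5 → s5 → s5 → s5 → s5 → s5 → s5 → s5 → s5 → s5 → s5 → s5 → s5 → s5 → s5 → s5 → s5 → s5 → s5
End state s5 is accepting.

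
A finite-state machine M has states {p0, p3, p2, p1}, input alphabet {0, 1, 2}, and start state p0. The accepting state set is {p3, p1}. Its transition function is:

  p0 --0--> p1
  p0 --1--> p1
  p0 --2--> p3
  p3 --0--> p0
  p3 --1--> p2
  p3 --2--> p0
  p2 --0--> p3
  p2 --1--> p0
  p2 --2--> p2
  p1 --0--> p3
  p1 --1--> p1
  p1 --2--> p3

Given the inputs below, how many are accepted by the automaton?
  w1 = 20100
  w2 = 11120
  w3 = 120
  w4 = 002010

w1:
  start at p0
  read '2': p0 → p3
  read '0': p3 → p0
  read '1': p0 → p1
  read '0': p1 → p3
  read '0': p3 → p0
  end p0, rejected
w2:
  start at p0
  read '1': p0 → p1
  read '1': p1 → p1
  read '1': p1 → p1
  read '2': p1 → p3
  read '0': p3 → p0
  end p0, rejected
w3:
  start at p0
  read '1': p0 → p1
  read '2': p1 → p3
  read '0': p3 → p0
  end p0, rejected
w4:
  start at p0
  read '0': p0 → p1
  read '0': p1 → p3
  read '2': p3 → p0
  read '0': p0 → p1
  read '1': p1 → p1
  read '0': p1 → p3
  end p3, accepted

1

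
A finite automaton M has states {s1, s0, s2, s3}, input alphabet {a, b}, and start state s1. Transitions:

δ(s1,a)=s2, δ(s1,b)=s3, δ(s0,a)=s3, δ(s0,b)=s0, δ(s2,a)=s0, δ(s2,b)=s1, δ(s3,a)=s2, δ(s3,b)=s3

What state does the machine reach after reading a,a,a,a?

s2

s1 → s2 → s0 → s3 → s2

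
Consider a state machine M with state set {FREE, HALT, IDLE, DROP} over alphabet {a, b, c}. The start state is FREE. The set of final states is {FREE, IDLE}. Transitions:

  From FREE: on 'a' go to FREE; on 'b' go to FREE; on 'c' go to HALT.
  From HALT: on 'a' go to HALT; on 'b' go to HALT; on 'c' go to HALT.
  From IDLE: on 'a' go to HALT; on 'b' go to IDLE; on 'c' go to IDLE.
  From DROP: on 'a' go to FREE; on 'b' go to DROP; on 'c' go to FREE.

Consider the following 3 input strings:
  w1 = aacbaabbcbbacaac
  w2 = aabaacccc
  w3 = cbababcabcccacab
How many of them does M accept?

0

w1:
  start at FREE
  read 'a': FREE → FREE
  read 'a': FREE → FREE
  read 'c': FREE → HALT
  read 'b': HALT → HALT
  read 'a': HALT → HALT
  read 'a': HALT → HALT
  read 'b': HALT → HALT
  read 'b': HALT → HALT
  read 'c': HALT → HALT
  read 'b': HALT → HALT
  read 'b': HALT → HALT
  read 'a': HALT → HALT
  read 'c': HALT → HALT
  read 'a': HALT → HALT
  read 'a': HALT → HALT
  read 'c': HALT → HALT
  end HALT, rejected
w2:
  start at FREE
  read 'a': FREE → FREE
  read 'a': FREE → FREE
  read 'b': FREE → FREE
  read 'a': FREE → FREE
  read 'a': FREE → FREE
  read 'c': FREE → HALT
  read 'c': HALT → HALT
  read 'c': HALT → HALT
  read 'c': HALT → HALT
  end HALT, rejected
w3:
  start at FREE
  read 'c': FREE → HALT
  read 'b': HALT → HALT
  read 'a': HALT → HALT
  read 'b': HALT → HALT
  read 'a': HALT → HALT
  read 'b': HALT → HALT
  read 'c': HALT → HALT
  read 'a': HALT → HALT
  read 'b': HALT → HALT
  read 'c': HALT → HALT
  read 'c': HALT → HALT
  read 'c': HALT → HALT
  read 'a': HALT → HALT
  read 'c': HALT → HALT
  read 'a': HALT → HALT
  read 'b': HALT → HALT
  end HALT, rejected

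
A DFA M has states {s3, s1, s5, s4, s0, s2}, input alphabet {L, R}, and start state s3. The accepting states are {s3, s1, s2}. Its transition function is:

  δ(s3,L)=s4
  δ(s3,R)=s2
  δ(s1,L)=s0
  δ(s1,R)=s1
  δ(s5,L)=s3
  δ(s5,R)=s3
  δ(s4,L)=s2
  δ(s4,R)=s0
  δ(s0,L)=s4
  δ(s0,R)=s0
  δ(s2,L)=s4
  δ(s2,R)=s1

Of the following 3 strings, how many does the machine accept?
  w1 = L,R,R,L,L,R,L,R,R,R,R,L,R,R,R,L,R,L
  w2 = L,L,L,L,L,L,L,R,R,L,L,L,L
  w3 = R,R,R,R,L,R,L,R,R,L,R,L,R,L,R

w1: Trace: s3 -L-> s4 -R-> s0 -R-> s0 -L-> s4 -L-> s2 -R-> s1 -L-> s0 -R-> s0 -R-> s0 -R-> s0 -R-> s0 -L-> s4 -R-> s0 -R-> s0 -R-> s0 -L-> s4 -R-> s0 -L-> s4  → end s4, rejected
w2: Trace: s3 -L-> s4 -L-> s2 -L-> s4 -L-> s2 -L-> s4 -L-> s2 -L-> s4 -R-> s0 -R-> s0 -L-> s4 -L-> s2 -L-> s4 -L-> s2  → end s2, accepted
w3: Trace: s3 -R-> s2 -R-> s1 -R-> s1 -R-> s1 -L-> s0 -R-> s0 -L-> s4 -R-> s0 -R-> s0 -L-> s4 -R-> s0 -L-> s4 -R-> s0 -L-> s4 -R-> s0  → end s0, rejected

1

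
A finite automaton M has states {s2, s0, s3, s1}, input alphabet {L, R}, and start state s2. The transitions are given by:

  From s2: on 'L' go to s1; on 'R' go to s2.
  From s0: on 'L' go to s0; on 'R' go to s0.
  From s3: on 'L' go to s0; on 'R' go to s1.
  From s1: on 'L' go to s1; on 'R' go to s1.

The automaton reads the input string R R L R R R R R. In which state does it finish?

s2 → s2 → s2 → s1 → s1 → s1 → s1 → s1 → s1

s1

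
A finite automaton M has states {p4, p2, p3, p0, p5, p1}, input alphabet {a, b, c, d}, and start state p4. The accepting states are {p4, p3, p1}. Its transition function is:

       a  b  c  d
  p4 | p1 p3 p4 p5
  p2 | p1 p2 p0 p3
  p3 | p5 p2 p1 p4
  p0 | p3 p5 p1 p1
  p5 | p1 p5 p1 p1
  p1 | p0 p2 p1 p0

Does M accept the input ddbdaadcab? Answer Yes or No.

Trace: p4 -d-> p5 -d-> p1 -b-> p2 -d-> p3 -a-> p5 -a-> p1 -d-> p0 -c-> p1 -a-> p0 -b-> p5
End state p5 is not accepting.

No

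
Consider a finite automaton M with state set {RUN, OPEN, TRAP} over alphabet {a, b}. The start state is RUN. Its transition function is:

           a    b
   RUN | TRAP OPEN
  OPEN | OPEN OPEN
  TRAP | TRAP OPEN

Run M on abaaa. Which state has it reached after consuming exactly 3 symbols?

OPEN

RUN → TRAP → OPEN → OPEN
After 3 symbols: OPEN.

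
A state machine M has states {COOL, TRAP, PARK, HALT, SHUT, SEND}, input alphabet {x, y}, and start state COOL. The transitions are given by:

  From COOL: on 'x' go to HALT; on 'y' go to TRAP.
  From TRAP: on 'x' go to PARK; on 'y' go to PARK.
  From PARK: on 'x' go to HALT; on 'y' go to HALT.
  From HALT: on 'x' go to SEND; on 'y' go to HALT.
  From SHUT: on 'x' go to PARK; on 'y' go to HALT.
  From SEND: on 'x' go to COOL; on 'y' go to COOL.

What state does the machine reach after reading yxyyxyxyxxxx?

COOL → TRAP → PARK → HALT → HALT → SEND → COOL → HALT → HALT → SEND → COOL → HALT → SEND

SEND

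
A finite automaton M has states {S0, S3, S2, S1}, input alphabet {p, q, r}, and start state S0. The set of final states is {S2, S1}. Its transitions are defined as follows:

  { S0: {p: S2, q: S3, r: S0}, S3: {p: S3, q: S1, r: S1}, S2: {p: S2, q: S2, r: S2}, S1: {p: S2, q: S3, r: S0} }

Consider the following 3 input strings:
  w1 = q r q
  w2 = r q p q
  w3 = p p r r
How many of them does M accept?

w1: Trace: S0 -q-> S3 -r-> S1 -q-> S3  → end S3, rejected
w2: Trace: S0 -r-> S0 -q-> S3 -p-> S3 -q-> S1  → end S1, accepted
w3: Trace: S0 -p-> S2 -p-> S2 -r-> S2 -r-> S2  → end S2, accepted

2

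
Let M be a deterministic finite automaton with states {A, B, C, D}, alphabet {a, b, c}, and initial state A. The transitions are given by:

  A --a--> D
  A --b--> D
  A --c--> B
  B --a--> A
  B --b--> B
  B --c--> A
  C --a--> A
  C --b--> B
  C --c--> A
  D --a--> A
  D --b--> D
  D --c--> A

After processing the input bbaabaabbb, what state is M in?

start at A
read 'b': A → D
read 'b': D → D
read 'a': D → A
read 'a': A → D
read 'b': D → D
read 'a': D → A
read 'a': A → D
read 'b': D → D
read 'b': D → D
read 'b': D → D

D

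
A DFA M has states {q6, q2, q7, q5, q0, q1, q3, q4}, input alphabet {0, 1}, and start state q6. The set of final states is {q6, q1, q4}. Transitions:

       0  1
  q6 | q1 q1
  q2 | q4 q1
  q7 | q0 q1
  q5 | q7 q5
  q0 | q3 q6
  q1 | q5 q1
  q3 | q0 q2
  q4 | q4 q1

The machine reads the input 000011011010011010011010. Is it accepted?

No

q6 → q1 → q5 → q7 → q0 → q6 → q1 → q5 → q5 → q5 → q7 → q1 → q5 → q7 → q1 → q1 → q5 → q5 → q7 → q0 → q6 → q1 → q5 → q5 → q7
End state q7 is not accepting.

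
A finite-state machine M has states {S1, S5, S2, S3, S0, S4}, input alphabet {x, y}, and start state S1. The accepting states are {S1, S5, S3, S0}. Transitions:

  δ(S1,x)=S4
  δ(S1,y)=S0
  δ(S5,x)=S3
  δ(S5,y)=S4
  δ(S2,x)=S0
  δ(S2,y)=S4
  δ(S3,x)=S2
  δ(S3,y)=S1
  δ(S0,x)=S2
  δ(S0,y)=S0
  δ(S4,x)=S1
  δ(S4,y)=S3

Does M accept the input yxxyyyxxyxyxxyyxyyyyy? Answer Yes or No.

Trace: S1 -y-> S0 -x-> S2 -x-> S0 -y-> S0 -y-> S0 -y-> S0 -x-> S2 -x-> S0 -y-> S0 -x-> S2 -y-> S4 -x-> S1 -x-> S4 -y-> S3 -y-> S1 -x-> S4 -y-> S3 -y-> S1 -y-> S0 -y-> S0 -y-> S0
End state S0 is accepting.

Yes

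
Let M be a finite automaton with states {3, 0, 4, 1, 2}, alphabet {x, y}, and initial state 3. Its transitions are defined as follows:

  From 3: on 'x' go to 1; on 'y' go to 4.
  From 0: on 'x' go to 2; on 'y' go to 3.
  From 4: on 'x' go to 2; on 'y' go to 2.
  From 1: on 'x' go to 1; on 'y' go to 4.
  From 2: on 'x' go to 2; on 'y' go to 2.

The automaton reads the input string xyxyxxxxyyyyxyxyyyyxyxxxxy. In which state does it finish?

Trace: 3 -x-> 1 -y-> 4 -x-> 2 -y-> 2 -x-> 2 -x-> 2 -x-> 2 -x-> 2 -y-> 2 -y-> 2 -y-> 2 -y-> 2 -x-> 2 -y-> 2 -x-> 2 -y-> 2 -y-> 2 -y-> 2 -y-> 2 -x-> 2 -y-> 2 -x-> 2 -x-> 2 -x-> 2 -x-> 2 -y-> 2

2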